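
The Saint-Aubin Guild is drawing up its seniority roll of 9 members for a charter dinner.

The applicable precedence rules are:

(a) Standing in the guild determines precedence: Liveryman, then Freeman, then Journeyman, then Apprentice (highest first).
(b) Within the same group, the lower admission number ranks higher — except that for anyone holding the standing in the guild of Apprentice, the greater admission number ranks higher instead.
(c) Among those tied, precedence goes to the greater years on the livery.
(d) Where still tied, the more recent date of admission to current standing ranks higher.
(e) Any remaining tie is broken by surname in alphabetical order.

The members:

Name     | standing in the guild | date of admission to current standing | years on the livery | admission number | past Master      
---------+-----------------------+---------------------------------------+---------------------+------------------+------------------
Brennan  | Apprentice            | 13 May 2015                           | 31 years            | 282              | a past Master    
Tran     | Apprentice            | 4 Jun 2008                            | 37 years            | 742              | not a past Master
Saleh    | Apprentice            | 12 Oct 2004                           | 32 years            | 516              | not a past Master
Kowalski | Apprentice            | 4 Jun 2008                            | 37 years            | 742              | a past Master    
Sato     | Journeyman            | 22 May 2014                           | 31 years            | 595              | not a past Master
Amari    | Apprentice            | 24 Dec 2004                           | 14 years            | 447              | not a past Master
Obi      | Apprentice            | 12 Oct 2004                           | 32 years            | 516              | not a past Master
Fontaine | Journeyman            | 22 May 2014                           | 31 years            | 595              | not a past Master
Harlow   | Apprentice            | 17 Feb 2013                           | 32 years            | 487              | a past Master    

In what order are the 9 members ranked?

By standing in the guild: Fontaine and Sato (Journeyman); then Kowalski, Tran, Obi, Saleh, Harlow, Amari and Brennan (Apprentice).
Fontaine and Sato both have admission number 595, so the next rule applies.
Fontaine and Sato both have years on the livery 31 years, so the next rule applies.
Fontaine and Sato both have date of admission to current standing 22 May 2014, so the next rule applies.
Among Fontaine and Sato, alphabetically by surname: Fontaine before Sato.
Among Kowalski, Tran, Obi, Saleh, Harlow, Amari and Brennan, by admission number (higher first) (reversed rule for this group): Kowalski and Tran (742) before Obi and Saleh (516) before Harlow (487) before Amari (447) before Brennan (282).
Kowalski and Tran both have years on the livery 37 years, so the next rule applies.
Kowalski and Tran both have date of admission to current standing 4 Jun 2008, so the next rule applies.
Among Kowalski and Tran, alphabetically by surname: Kowalski before Tran.
Obi and Saleh both have years on the livery 32 years, so the next rule applies.
Obi and Saleh both have date of admission to current standing 12 Oct 2004, so the next rule applies.
Among Obi and Saleh, alphabetically by surname: Obi before Saleh.
Full order: Fontaine, Sato, Kowalski, Tran, Obi, Saleh, Harlow, Amari, Brennan.

Fontaine, Sato, Kowalski, Tran, Obi, Saleh, Harlow, Amari, Brennan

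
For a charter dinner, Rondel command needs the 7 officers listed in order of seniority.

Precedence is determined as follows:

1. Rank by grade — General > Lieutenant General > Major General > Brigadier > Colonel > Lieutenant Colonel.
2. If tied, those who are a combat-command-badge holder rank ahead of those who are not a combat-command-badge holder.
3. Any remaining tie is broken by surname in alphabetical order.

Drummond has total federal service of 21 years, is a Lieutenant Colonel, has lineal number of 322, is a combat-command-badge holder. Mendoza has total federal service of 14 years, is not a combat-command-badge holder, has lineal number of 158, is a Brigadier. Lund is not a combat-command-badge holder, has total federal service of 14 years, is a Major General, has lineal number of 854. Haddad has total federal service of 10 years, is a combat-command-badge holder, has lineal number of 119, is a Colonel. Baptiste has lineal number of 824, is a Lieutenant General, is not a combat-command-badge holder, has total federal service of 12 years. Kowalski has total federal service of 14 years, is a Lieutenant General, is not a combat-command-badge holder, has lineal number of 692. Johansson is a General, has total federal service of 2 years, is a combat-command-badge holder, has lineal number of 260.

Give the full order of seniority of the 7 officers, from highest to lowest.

Johansson, Baptiste, Kowalski, Lund, Mendoza, Haddad, Drummond

By grade: Johansson (General); then Baptiste and Kowalski (Lieutenant General); then Lund (Major General); then Mendoza (Brigadier); then Haddad (Colonel); then Drummond (Lieutenant Colonel).
Baptiste and Kowalski are each not a combat-command-badge holder, so the next rule applies.
Among Baptiste and Kowalski, alphabetically by surname: Baptiste before Kowalski.
Full order: Johansson, Baptiste, Kowalski, Lund, Mendoza, Haddad, Drummond.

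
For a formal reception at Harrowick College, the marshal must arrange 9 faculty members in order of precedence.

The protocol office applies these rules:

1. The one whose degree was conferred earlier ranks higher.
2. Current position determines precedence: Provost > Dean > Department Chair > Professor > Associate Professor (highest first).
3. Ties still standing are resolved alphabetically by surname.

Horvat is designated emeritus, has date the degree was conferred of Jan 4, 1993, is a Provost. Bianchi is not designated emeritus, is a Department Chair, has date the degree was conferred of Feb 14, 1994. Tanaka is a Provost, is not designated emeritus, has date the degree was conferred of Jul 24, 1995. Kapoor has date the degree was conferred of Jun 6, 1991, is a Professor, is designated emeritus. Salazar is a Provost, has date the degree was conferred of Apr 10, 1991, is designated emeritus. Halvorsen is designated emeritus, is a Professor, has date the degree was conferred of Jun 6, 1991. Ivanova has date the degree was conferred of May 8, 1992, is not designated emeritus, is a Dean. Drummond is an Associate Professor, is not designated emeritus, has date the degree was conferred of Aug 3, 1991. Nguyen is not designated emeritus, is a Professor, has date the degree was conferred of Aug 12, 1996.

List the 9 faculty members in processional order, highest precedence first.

By date the degree was conferred (earlier first): Salazar (Apr 10, 1991); then Halvorsen and Kapoor (both Jun 6, 1991); then Drummond (Aug 3, 1991); then Ivanova (May 8, 1992); then Horvat (Jan 4, 1993); then Bianchi (Feb 14, 1994); then Tanaka (Jul 24, 1995); then Nguyen (Aug 12, 1996).
Halvorsen and Kapoor are each Professor, so the next rule applies.
Among Halvorsen and Kapoor, alphabetically by surname: Halvorsen before Kapoor.
Full order: Salazar, Halvorsen, Kapoor, Drummond, Ivanova, Horvat, Bianchi, Tanaka, Nguyen.

Salazar, Halvorsen, Kapoor, Drummond, Ivanova, Horvat, Bianchi, Tanaka, Nguyen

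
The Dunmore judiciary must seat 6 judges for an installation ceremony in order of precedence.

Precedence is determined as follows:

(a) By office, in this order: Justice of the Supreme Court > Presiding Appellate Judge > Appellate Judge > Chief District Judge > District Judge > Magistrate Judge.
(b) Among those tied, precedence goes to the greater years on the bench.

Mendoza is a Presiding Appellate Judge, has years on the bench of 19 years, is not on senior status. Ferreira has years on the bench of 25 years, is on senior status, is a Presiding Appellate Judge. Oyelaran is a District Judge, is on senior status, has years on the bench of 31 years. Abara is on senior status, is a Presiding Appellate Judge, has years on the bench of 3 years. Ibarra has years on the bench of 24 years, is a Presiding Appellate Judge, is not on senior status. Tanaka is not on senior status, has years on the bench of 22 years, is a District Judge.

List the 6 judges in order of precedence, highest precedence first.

By office: Ferreira, Ibarra, Mendoza and Abara (Presiding Appellate Judge); then Oyelaran and Tanaka (District Judge).
Among Ferreira, Ibarra, Mendoza and Abara, by years on the bench (higher first): Ferreira (25 years) before Ibarra (24 years) before Mendoza (19 years) before Abara (3 years).
Among Oyelaran and Tanaka, by years on the bench (higher first): Oyelaran (31 years) before Tanaka (22 years).
Full order: Ferreira, Ibarra, Mendoza, Abara, Oyelaran, Tanaka.

Ferreira, Ibarra, Mendoza, Abara, Oyelaran, Tanaka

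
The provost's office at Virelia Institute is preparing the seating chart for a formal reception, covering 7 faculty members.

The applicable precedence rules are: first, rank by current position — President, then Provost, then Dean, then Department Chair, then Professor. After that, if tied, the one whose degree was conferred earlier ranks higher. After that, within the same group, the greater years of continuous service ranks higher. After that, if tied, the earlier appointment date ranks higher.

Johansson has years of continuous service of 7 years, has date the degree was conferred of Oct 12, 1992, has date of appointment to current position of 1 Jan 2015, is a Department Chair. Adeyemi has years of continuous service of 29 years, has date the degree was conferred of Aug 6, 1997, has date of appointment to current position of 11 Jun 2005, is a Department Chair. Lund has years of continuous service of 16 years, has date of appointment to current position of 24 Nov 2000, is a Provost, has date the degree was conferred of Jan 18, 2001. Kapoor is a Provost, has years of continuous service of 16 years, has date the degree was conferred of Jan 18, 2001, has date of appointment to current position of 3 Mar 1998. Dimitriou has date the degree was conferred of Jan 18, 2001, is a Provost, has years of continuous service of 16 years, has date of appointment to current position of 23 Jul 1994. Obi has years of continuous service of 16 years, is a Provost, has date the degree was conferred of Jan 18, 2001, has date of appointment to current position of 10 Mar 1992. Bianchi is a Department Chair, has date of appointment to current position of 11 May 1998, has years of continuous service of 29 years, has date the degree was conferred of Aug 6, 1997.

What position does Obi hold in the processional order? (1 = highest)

By current position: Obi, Dimitriou, Kapoor and Lund (Provost); then Johansson, Bianchi and Adeyemi (Department Chair).
Obi, Dimitriou, Kapoor and Lund all have date the degree was conferred Jan 18, 2001, so the next rule applies.
Obi, Dimitriou, Kapoor and Lund all have years of continuous service 16 years, so the next rule applies.
Among Obi, Dimitriou, Kapoor and Lund, by date of appointment to current position (earlier first): Obi (10 Mar 1992) before Dimitriou (23 Jul 1994) before Kapoor (3 Mar 1998) before Lund (24 Nov 2000).
Among Johansson, Bianchi and Adeyemi, by date the degree was conferred (earlier first): Johansson (Oct 12, 1992) before Bianchi and Adeyemi (Aug 6, 1997).
Bianchi and Adeyemi both have years of continuous service 29 years, so the next rule applies.
Among Bianchi and Adeyemi, by date of appointment to current position (earlier first): Bianchi (11 May 1998) before Adeyemi (11 Jun 2005).
Order: Obi, Dimitriou, Kapoor, Lund, Johansson, Bianchi, Adeyemi. So position 1.

1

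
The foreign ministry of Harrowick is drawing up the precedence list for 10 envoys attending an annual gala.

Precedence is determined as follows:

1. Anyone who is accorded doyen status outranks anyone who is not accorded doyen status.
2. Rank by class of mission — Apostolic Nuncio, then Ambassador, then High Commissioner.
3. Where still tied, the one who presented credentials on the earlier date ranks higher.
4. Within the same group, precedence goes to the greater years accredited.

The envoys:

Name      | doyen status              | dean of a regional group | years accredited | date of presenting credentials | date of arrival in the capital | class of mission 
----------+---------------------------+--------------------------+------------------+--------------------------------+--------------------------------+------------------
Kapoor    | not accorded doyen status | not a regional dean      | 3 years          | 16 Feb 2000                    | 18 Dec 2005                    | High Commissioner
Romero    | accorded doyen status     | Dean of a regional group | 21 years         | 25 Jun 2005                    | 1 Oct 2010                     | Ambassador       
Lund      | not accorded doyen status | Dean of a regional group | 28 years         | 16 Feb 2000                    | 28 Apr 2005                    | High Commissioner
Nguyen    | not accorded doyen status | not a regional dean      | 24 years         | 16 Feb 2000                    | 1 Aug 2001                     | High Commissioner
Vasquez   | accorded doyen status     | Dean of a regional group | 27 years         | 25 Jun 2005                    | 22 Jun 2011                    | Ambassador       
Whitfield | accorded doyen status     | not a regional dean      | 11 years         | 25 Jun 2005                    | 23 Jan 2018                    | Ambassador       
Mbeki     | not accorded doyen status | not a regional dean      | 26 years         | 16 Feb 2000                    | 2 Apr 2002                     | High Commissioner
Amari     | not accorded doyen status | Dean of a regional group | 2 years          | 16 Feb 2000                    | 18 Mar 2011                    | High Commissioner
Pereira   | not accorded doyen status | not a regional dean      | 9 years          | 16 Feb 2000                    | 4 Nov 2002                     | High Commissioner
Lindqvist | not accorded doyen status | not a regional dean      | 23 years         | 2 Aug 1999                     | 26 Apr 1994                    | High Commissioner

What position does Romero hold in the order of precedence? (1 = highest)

By the first rule: Vasquez, Romero and Whitfield (each accorded doyen status); then Lindqvist, Lund, Mbeki, Nguyen, Pereira, Kapoor and Amari (each not accorded doyen status).
Vasquez, Romero and Whitfield are each Ambassador, so the next rule applies.
Vasquez, Romero and Whitfield all have date of presenting credentials 25 Jun 2005, so the next rule applies.
Among Vasquez, Romero and Whitfield, by years accredited (higher first): Vasquez (27 years) before Romero (21 years) before Whitfield (11 years).
Lindqvist, Lund, Mbeki, Nguyen, Pereira, Kapoor and Amari are each High Commissioner, so the next rule applies.
Among Lindqvist, Lund, Mbeki, Nguyen, Pereira, Kapoor and Amari, by date of presenting credentials (earlier first): Lindqvist (2 Aug 1999) before Lund, Mbeki, Nguyen, Pereira, Kapoor and Amari (16 Feb 2000).
Among Lund, Mbeki, Nguyen, Pereira, Kapoor and Amari, by years accredited (higher first): Lund (28 years) before Mbeki (26 years) before Nguyen (24 years) before Pereira (9 years) before Kapoor (3 years) before Amari (2 years).
Order: Vasquez, Romero, Whitfield, Lindqvist, Lund, Mbeki, Nguyen, Pereira, Kapoor, Amari. So position 2.

2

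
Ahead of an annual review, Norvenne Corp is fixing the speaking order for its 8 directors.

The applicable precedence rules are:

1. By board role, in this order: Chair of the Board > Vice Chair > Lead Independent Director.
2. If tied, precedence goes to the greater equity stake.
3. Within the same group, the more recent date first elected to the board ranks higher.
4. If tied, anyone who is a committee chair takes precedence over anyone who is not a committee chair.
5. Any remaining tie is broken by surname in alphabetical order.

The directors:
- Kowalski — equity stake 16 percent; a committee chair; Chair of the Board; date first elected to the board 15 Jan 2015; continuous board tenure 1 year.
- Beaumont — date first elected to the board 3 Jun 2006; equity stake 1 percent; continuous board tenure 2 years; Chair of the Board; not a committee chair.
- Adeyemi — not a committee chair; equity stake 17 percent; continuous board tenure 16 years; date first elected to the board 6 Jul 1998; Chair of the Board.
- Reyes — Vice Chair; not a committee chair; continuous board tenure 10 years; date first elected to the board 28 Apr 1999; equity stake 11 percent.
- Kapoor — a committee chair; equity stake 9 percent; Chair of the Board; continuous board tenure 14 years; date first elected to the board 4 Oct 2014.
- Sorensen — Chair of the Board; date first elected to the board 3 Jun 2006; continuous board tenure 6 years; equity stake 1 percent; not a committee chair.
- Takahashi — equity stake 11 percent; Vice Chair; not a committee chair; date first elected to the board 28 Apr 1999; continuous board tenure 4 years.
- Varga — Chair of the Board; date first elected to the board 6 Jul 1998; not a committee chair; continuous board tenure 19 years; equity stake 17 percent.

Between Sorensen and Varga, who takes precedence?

By board role: Adeyemi, Varga, Kowalski, Kapoor, Beaumont and Sorensen (Chair of the Board); then Reyes and Takahashi (Vice Chair).
Among Adeyemi, Varga, Kowalski, Kapoor, Beaumont and Sorensen, by equity stake (higher first): Adeyemi and Varga (17 percent) before Kowalski (16 percent) before Kapoor (9 percent) before Beaumont and Sorensen (1 percent).
Adeyemi and Varga both have date first elected to the board 6 Jul 1998, so the next rule applies.
Adeyemi and Varga are each not a committee chair, so the next rule applies.
Among Adeyemi and Varga, alphabetically by surname: Adeyemi before Varga.
Beaumont and Sorensen both have date first elected to the board 3 Jun 2006, so the next rule applies.
Beaumont and Sorensen are each not a committee chair, so the next rule applies.
Among Beaumont and Sorensen, alphabetically by surname: Beaumont before Sorensen.
Reyes and Takahashi both have equity stake 11 percent, so the next rule applies.
Reyes and Takahashi both have date first elected to the board 28 Apr 1999, so the next rule applies.
Reyes and Takahashi are each not a committee chair, so the next rule applies.
Among Reyes and Takahashi, alphabetically by surname: Reyes before Takahashi.
So Varga takes precedence.

Varga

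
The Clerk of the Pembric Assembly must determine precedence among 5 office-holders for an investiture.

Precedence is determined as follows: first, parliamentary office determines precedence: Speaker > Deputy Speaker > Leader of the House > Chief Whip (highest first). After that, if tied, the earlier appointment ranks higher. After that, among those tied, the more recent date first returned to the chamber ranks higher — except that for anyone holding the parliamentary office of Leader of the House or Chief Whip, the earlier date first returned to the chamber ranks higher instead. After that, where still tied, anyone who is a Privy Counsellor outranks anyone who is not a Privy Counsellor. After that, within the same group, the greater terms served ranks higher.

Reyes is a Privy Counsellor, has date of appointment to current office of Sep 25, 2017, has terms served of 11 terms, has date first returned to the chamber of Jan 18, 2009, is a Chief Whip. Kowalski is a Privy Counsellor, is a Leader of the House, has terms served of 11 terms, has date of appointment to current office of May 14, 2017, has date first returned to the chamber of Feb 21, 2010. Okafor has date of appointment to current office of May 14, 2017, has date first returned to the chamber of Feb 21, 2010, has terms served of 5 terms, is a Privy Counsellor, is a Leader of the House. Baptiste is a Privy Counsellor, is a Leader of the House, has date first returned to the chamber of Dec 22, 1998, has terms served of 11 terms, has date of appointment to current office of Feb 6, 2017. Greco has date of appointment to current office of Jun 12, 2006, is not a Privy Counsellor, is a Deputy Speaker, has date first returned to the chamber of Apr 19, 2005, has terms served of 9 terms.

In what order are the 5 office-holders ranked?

Greco, Baptiste, Kowalski, Okafor, Reyes

By parliamentary office: Greco (Deputy Speaker); then Baptiste, Kowalski and Okafor (Leader of the House); then Reyes (Chief Whip).
Among Baptiste, Kowalski and Okafor, by date of appointment to current office (earlier first): Baptiste (Feb 6, 2017) before Kowalski and Okafor (May 14, 2017).
Kowalski and Okafor both have date first returned to the chamber Feb 21, 2010, so the next rule applies.
Kowalski and Okafor are each a Privy Counsellor, so the next rule applies.
Among Kowalski and Okafor, by terms served (higher first): Kowalski (11 terms) before Okafor (5 terms).
Full order: Greco, Baptiste, Kowalski, Okafor, Reyes.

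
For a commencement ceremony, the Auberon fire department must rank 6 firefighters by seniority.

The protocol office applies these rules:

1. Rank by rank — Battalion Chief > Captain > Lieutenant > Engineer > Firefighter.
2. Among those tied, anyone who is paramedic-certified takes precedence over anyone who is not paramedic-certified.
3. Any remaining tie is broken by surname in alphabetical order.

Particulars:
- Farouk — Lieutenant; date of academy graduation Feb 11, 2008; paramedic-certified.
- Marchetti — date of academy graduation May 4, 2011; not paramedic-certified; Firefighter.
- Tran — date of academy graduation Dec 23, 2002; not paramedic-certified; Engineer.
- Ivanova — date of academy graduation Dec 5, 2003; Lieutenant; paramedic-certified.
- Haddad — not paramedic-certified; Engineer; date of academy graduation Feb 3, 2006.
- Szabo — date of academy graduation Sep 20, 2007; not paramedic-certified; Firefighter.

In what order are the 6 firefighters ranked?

Farouk, Ivanova, Haddad, Tran, Marchetti, Szabo

By rank: Farouk and Ivanova (Lieutenant); then Haddad and Tran (Engineer); then Marchetti and Szabo (Firefighter).
Farouk and Ivanova are each paramedic-certified, so the next rule applies.
Among Farouk and Ivanova, alphabetically by surname: Farouk before Ivanova.
Haddad and Tran are each not paramedic-certified, so the next rule applies.
Among Haddad and Tran, alphabetically by surname: Haddad before Tran.
Marchetti and Szabo are each not paramedic-certified, so the next rule applies.
Among Marchetti and Szabo, alphabetically by surname: Marchetti before Szabo.
Full order: Farouk, Ivanova, Haddad, Tran, Marchetti, Szabo.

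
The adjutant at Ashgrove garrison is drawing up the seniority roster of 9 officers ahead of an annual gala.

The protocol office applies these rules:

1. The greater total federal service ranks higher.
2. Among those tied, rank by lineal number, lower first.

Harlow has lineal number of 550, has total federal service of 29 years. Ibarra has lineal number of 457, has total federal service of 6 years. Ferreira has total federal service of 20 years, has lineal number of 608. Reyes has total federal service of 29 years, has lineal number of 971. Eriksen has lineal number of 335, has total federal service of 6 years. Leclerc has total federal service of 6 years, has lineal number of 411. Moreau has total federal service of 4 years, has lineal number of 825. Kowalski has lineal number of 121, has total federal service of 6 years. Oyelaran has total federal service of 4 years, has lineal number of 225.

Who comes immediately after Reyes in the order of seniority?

Ferreira

By total federal service (higher first): Harlow and Reyes (both 29 years); then Ferreira (20 years); then Kowalski, Eriksen, Leclerc and Ibarra (each 6 years); then Oyelaran and Moreau (both 4 years).
Among Harlow and Reyes, by lineal number (lower first): Harlow (550) before Reyes (971).
Among Kowalski, Eriksen, Leclerc and Ibarra, by lineal number (lower first): Kowalski (121) before Eriksen (335) before Leclerc (411) before Ibarra (457).
Among Oyelaran and Moreau, by lineal number (lower first): Oyelaran (225) before Moreau (825).
Order: Harlow, Reyes, Ferreira, Kowalski, Eriksen, Leclerc, Ibarra, Oyelaran, Moreau.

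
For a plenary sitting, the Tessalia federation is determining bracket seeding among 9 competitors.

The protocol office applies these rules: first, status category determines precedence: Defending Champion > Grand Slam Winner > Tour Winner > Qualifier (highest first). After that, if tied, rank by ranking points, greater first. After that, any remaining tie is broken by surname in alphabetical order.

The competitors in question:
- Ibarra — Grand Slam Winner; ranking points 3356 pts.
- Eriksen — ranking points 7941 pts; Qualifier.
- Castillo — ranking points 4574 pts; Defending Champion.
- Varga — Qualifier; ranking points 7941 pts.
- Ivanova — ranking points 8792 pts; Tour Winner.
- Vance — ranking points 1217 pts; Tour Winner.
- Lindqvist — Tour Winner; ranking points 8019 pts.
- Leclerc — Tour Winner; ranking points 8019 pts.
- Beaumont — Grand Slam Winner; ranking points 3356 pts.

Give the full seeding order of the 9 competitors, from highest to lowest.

Castillo, Beaumont, Ibarra, Ivanova, Leclerc, Lindqvist, Vance, Eriksen, Varga

By status category: Castillo (Defending Champion); then Beaumont and Ibarra (Grand Slam Winner); then Ivanova, Leclerc, Lindqvist and Vance (Tour Winner); then Eriksen and Varga (Qualifier).
Beaumont and Ibarra both have ranking points 3356 pts, so the next rule applies.
Among Beaumont and Ibarra, alphabetically by surname: Beaumont before Ibarra.
Among Ivanova, Leclerc, Lindqvist and Vance, by ranking points (higher first): Ivanova (8792 pts) before Leclerc and Lindqvist (8019 pts) before Vance (1217 pts).
Among Leclerc and Lindqvist, alphabetically by surname: Leclerc before Lindqvist.
Eriksen and Varga both have ranking points 7941 pts, so the next rule applies.
Among Eriksen and Varga, alphabetically by surname: Eriksen before Varga.
Full order: Castillo, Beaumont, Ibarra, Ivanova, Leclerc, Lindqvist, Vance, Eriksen, Varga.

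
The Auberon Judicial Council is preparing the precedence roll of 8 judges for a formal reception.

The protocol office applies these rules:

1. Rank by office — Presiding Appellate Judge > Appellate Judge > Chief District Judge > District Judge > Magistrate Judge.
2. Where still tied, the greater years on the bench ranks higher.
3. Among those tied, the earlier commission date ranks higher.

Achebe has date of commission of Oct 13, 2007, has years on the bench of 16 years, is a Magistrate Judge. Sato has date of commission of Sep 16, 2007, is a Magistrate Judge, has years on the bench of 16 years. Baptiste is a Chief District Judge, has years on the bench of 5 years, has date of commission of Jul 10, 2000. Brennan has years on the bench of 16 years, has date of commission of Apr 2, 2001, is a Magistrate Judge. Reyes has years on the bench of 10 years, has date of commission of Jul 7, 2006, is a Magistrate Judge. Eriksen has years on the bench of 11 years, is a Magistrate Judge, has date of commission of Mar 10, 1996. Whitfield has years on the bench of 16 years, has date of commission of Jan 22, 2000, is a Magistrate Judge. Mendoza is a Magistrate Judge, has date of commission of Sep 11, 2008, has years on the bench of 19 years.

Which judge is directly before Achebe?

By office: Baptiste (Chief District Judge); then Mendoza, Whitfield, Brennan, Sato, Achebe, Eriksen and Reyes (Magistrate Judge).
Among Mendoza, Whitfield, Brennan, Sato, Achebe, Eriksen and Reyes, by years on the bench (higher first): Mendoza (19 years) before Whitfield, Brennan, Sato and Achebe (16 years) before Eriksen (11 years) before Reyes (10 years).
Among Whitfield, Brennan, Sato and Achebe, by date of commission (earlier first): Whitfield (Jan 22, 2000) before Brennan (Apr 2, 2001) before Sato (Sep 16, 2007) before Achebe (Oct 13, 2007).
Order: Baptiste, Mendoza, Whitfield, Brennan, Sato, Achebe, Eriksen, Reyes.

Sato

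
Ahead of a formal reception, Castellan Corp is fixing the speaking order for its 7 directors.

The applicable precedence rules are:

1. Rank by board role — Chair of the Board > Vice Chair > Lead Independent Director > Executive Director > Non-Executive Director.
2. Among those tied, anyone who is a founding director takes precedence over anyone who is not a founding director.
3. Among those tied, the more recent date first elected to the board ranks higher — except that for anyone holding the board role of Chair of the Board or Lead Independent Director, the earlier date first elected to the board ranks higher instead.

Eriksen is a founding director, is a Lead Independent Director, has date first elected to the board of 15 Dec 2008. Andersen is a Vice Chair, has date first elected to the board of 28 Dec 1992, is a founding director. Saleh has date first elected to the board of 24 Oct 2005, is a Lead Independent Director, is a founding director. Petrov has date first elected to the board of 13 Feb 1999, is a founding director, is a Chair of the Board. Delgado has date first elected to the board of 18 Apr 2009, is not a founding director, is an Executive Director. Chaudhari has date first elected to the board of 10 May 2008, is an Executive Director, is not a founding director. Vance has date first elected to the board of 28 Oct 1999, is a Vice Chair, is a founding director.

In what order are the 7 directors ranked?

By board role: Petrov (Chair of the Board); then Vance and Andersen (Vice Chair); then Saleh and Eriksen (Lead Independent Director); then Delgado and Chaudhari (Executive Director).
Vance and Andersen are each a founding director, so the next rule applies.
Among Vance and Andersen, by date first elected to the board (later first): Vance (28 Oct 1999) before Andersen (28 Dec 1992).
Saleh and Eriksen are each a founding director, so the next rule applies.
Among Saleh and Eriksen, by date first elected to the board (earlier first) (reversed rule for this group): Saleh (24 Oct 2005) before Eriksen (15 Dec 2008).
Delgado and Chaudhari are each not a founding director, so the next rule applies.
Among Delgado and Chaudhari, by date first elected to the board (later first): Delgado (18 Apr 2009) before Chaudhari (10 May 2008).
Full order: Petrov, Vance, Andersen, Saleh, Eriksen, Delgado, Chaudhari.

Petrov, Vance, Andersen, Saleh, Eriksen, Delgado, Chaudhari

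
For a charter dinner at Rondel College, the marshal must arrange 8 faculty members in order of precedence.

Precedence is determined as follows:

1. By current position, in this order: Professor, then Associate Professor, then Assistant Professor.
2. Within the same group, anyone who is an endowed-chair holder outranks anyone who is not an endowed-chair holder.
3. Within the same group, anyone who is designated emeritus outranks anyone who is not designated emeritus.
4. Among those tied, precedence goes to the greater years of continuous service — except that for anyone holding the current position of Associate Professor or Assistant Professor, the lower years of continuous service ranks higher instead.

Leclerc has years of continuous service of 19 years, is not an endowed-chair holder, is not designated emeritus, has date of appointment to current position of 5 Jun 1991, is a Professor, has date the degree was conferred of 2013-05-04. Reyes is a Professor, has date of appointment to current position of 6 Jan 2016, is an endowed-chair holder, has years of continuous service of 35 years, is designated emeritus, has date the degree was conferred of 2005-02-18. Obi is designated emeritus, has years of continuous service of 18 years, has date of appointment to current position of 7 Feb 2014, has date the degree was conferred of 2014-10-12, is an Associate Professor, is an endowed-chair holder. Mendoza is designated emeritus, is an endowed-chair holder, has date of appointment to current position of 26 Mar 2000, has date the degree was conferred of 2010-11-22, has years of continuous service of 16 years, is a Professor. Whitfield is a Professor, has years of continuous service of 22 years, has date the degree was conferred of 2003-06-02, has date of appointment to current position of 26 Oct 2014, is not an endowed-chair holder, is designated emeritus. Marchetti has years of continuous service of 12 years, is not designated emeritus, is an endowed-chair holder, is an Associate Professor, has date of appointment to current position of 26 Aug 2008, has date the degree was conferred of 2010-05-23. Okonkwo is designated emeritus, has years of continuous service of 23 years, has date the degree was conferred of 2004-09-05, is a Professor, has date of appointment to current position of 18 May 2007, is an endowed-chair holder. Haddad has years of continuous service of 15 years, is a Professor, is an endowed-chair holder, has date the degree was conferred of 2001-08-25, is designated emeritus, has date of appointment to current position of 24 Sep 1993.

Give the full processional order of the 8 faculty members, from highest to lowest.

By current position: Reyes, Okonkwo, Mendoza, Haddad, Whitfield and Leclerc (Professor); then Obi and Marchetti (Associate Professor).
Among Reyes, Okonkwo, Mendoza, Haddad, Whitfield and Leclerc, an endowed-chair holder before not an endowed-chair holder: Reyes, Okonkwo, Mendoza and Haddad (an endowed-chair holder) before Whitfield and Leclerc (not an endowed-chair holder).
Reyes, Okonkwo, Mendoza and Haddad are each designated emeritus, so the next rule applies.
Among Reyes, Okonkwo, Mendoza and Haddad, by years of continuous service (higher first): Reyes (35 years) before Okonkwo (23 years) before Mendoza (16 years) before Haddad (15 years).
Among Whitfield and Leclerc, designated emeritus before not designated emeritus: Whitfield (designated emeritus) before Leclerc (not designated emeritus).
Obi and Marchetti are each an endowed-chair holder, so the next rule applies.
Among Obi and Marchetti, designated emeritus before not designated emeritus: Obi (designated emeritus) before Marchetti (not designated emeritus).
Full order: Reyes, Okonkwo, Mendoza, Haddad, Whitfield, Leclerc, Obi, Marchetti.

Reyes, Okonkwo, Mendoza, Haddad, Whitfield, Leclerc, Obi, Marchetti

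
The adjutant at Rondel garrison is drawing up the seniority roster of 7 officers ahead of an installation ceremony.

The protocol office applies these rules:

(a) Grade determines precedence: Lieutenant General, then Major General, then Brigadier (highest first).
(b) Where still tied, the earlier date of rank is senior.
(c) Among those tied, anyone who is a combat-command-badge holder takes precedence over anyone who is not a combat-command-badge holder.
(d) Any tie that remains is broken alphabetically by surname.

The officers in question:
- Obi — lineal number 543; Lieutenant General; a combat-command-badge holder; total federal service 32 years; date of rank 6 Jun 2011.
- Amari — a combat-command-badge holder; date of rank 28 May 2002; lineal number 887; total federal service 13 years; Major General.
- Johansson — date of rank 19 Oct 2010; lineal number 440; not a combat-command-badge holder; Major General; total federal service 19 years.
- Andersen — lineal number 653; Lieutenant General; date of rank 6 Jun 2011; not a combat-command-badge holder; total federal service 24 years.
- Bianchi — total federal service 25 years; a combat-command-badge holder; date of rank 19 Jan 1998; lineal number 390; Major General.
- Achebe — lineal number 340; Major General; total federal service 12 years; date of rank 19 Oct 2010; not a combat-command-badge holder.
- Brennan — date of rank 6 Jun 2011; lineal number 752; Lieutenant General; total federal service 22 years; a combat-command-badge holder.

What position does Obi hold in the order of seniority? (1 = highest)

2

By grade: Brennan, Obi and Andersen (Lieutenant General); then Bianchi, Amari, Achebe and Johansson (Major General).
Brennan, Obi and Andersen all have date of rank 6 Jun 2011, so the next rule applies.
Among Brennan, Obi and Andersen, a combat-command-badge holder before not a combat-command-badge holder: Brennan and Obi (a combat-command-badge holder) before Andersen (not a combat-command-badge holder).
Among Brennan and Obi, alphabetically by surname: Brennan before Obi.
Among Bianchi, Amari, Achebe and Johansson, by date of rank (earlier first): Bianchi (19 Jan 1998) before Amari (28 May 2002) before Achebe and Johansson (19 Oct 2010).
Achebe and Johansson are each not a combat-command-badge holder, so the next rule applies.
Among Achebe and Johansson, alphabetically by surname: Achebe before Johansson.
Order: Brennan, Obi, Andersen, Bianchi, Amari, Achebe, Johansson. So position 2.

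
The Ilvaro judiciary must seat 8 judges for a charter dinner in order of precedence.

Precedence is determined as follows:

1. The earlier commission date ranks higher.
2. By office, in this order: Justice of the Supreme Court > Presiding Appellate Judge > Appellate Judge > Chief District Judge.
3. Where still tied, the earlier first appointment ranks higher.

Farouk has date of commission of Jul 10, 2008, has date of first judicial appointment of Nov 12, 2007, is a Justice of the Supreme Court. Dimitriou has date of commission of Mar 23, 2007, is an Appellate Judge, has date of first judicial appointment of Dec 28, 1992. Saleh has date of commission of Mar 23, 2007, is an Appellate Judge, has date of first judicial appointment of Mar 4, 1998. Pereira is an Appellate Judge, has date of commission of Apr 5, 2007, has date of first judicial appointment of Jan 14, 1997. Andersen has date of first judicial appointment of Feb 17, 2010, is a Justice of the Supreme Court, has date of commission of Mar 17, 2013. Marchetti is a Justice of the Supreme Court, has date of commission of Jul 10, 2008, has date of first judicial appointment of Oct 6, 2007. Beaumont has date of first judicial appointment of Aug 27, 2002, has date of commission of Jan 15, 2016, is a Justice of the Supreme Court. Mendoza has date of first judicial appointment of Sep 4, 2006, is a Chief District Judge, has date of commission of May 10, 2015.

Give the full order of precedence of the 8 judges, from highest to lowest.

Dimitriou, Saleh, Pereira, Marchetti, Farouk, Andersen, Mendoza, Beaumont

By date of commission (earlier first): Dimitriou and Saleh (both Mar 23, 2007); then Pereira (Apr 5, 2007); then Marchetti and Farouk (both Jul 10, 2008); then Andersen (Mar 17, 2013); then Mendoza (May 10, 2015); then Beaumont (Jan 15, 2016).
Dimitriou and Saleh are each Appellate Judge, so the next rule applies.
Among Dimitriou and Saleh, by date of first judicial appointment (earlier first): Dimitriou (Dec 28, 1992) before Saleh (Mar 4, 1998).
Marchetti and Farouk are each Justice of the Supreme Court, so the next rule applies.
Among Marchetti and Farouk, by date of first judicial appointment (earlier first): Marchetti (Oct 6, 2007) before Farouk (Nov 12, 2007).
Full order: Dimitriou, Saleh, Pereira, Marchetti, Farouk, Andersen, Mendoza, Beaumont.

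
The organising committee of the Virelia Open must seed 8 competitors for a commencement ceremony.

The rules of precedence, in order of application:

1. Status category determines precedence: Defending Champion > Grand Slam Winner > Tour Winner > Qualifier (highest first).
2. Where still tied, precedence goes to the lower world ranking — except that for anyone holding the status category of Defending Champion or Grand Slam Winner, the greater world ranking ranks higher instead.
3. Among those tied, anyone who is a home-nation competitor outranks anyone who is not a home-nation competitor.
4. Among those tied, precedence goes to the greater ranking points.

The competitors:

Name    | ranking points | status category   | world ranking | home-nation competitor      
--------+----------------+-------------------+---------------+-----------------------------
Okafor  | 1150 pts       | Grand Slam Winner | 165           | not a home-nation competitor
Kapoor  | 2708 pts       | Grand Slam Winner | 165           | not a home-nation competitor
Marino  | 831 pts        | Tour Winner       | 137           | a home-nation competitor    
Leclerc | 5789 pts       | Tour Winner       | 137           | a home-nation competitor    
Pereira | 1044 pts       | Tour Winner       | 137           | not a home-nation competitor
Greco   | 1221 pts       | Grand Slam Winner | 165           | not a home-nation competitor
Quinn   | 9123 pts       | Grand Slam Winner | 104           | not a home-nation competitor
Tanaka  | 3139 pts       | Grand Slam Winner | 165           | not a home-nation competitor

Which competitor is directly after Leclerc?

Marino

By status category: Tanaka, Kapoor, Greco, Okafor and Quinn (Grand Slam Winner); then Leclerc, Marino and Pereira (Tour Winner).
Among Tanaka, Kapoor, Greco, Okafor and Quinn, by world ranking (higher first) (reversed rule for this group): Tanaka, Kapoor, Greco and Okafor (165) before Quinn (104).
Tanaka, Kapoor, Greco and Okafor are each not a home-nation competitor, so the next rule applies.
Among Tanaka, Kapoor, Greco and Okafor, by ranking points (higher first): Tanaka (3139 pts) before Kapoor (2708 pts) before Greco (1221 pts) before Okafor (1150 pts).
Leclerc, Marino and Pereira all have world ranking 137, so the next rule applies.
Among Leclerc, Marino and Pereira, a home-nation competitor before not a home-nation competitor: Leclerc and Marino (a home-nation competitor) before Pereira (not a home-nation competitor).
Among Leclerc and Marino, by ranking points (higher first): Leclerc (5789 pts) before Marino (831 pts).
Order: Tanaka, Kapoor, Greco, Okafor, Quinn, Leclerc, Marino, Pereira.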